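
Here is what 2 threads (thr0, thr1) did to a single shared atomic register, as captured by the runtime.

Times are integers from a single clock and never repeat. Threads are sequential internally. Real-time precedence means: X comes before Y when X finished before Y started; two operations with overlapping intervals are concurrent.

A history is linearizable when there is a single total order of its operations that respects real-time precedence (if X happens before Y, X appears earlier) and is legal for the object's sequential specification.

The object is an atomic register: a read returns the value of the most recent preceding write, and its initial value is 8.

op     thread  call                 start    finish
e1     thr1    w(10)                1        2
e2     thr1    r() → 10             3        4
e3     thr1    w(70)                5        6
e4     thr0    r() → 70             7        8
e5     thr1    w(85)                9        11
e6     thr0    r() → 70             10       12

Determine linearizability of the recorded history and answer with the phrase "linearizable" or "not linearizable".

linearizable

one valid linearization: e1, e2, e3, e4, e6, e5
step 1: e1 w(10) — value 10
step 2: e2 r() → 10 — value 10
step 3: e3 w(70) — value 70
step 4: e4 r() → 70 — value 70
step 5: e6 r() → 70 — value 70
step 6: e5 w(85) — value 85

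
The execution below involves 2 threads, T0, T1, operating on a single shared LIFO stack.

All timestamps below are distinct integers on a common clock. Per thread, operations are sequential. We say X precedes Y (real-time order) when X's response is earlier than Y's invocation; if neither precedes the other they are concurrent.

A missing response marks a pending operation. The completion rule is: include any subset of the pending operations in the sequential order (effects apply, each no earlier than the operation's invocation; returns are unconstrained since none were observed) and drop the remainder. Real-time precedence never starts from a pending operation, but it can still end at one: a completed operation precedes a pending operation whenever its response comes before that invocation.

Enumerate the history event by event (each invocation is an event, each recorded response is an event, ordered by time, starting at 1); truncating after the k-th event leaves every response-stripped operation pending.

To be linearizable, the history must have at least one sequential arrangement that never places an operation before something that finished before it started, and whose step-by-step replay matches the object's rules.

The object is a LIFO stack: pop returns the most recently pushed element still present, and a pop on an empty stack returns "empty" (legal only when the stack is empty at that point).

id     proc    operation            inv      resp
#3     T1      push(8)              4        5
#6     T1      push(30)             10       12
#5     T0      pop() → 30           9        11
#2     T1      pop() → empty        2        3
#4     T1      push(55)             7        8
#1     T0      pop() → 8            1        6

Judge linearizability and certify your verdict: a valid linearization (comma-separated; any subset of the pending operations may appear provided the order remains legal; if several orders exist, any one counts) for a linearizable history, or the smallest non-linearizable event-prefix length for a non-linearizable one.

linearizable — witness: #2, #3, #1, #4, #6, #5

after step 1 (#2 pop() → empty): stack <>
after step 2 (#3 push(8)): stack <8>
after step 3 (#1 pop() → 8): stack <>
after step 4 (#4 push(55)): stack <55>
after step 5 (#6 push(30)): stack <55,30>
after step 6 (#5 pop() → 30): stack <55>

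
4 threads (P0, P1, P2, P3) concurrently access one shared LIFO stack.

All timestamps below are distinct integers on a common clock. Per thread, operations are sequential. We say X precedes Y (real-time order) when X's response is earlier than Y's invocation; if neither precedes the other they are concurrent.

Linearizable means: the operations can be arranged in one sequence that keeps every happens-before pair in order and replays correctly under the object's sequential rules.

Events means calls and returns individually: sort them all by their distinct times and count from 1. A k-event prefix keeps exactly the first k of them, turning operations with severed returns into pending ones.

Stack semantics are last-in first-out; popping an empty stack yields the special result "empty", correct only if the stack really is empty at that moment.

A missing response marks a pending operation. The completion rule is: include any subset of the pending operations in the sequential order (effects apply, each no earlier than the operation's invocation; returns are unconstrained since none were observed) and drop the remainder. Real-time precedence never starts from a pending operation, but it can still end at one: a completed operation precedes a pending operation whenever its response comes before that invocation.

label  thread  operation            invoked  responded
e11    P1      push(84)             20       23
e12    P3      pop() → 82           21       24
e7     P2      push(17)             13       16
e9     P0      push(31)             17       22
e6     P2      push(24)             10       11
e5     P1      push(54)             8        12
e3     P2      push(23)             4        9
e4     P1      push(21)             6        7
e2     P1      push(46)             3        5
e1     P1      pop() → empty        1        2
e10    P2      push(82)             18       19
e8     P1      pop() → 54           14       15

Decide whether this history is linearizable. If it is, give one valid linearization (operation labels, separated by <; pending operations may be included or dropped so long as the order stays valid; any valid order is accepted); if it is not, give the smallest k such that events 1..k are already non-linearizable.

1. e1 pop() → empty, leaving stack <>
2. e2 push(46), leaving stack <46>
3. e3 push(23), leaving stack <46,23>
4. e4 push(21), leaving stack <46,23,21>
5. e6 push(24), leaving stack <46,23,21,24>
6. e5 push(54), leaving stack <46,23,21,24,54>
7. e8 pop() → 54, leaving stack <46,23,21,24>
8. e7 push(17), leaving stack <46,23,21,24,17>
9. e9 push(31), leaving stack <46,23,21,24,17,31>
10. e10 push(82), leaving stack <46,23,21,24,17,31,82>
11. e12 pop() → 82, leaving stack <46,23,21,24,17,31>
12. e11 push(84), leaving stack <46,23,21,24,17,31,84>

linearizable — witness: e1 < e2 < e3 < e4 < e6 < e5 < e8 < e7 < e9 < e10 < e12 < e11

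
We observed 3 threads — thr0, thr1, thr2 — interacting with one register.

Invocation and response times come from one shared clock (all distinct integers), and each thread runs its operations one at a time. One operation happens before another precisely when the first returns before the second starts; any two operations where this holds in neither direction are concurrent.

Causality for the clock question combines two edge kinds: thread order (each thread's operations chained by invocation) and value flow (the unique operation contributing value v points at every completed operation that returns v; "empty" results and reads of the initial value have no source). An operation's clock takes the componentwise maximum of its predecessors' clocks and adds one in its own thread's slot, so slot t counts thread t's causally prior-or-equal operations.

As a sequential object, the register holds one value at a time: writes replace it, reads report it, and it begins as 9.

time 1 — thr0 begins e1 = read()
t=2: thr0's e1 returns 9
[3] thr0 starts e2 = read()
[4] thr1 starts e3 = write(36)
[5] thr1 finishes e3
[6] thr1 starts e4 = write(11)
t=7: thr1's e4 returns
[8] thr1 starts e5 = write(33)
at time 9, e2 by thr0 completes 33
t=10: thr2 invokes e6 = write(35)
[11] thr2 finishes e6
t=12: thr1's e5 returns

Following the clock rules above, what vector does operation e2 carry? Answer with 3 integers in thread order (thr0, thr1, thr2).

(2, 3, 0)

invoked at 10, e6 has no predecessors; its own thr2 bump gives (0, 0, 1)
invoked at 4, e3 has no predecessors; its own thr1 bump gives (0, 1, 0)
invoked at 1, e1 has no predecessors; its own thr0 bump gives (1, 0, 0)
e4, invoked 6, takes VC(e3)=(0, 1, 0) under max, adds 1 for thr1 → (0, 2, 0)
e5, invoked 8, takes VC(e4)=(0, 2, 0) under max, adds 1 for thr1 → (0, 3, 0)
e2, invoked 3, takes VC(e1)=(1, 0, 0), VC(e5)=(0, 3, 0) under max, adds 1 for thr0 → (2, 3, 0)
target: VC(e2) = (2, 3, 0)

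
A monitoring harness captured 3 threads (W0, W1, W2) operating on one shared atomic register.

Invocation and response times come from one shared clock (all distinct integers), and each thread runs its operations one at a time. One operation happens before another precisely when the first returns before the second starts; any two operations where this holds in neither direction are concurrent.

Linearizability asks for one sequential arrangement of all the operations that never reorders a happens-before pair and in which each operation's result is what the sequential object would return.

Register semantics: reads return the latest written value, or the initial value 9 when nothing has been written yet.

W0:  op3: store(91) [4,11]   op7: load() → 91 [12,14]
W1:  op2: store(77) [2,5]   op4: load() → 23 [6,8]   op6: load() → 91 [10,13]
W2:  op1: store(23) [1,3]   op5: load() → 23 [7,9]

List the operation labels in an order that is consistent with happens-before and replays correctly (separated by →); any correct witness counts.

step 1: op2 store(77) — value 77
step 2: op1 store(23) — value 23
step 3: op4 load() → 23 — value 23
step 4: op5 load() → 23 — value 23
step 5: op3 store(91) — value 91
step 6: op6 load() → 91 — value 91
step 7: op7 load() → 91 — value 91

op2 → op1 → op4 → op5 → op3 → op6 → op7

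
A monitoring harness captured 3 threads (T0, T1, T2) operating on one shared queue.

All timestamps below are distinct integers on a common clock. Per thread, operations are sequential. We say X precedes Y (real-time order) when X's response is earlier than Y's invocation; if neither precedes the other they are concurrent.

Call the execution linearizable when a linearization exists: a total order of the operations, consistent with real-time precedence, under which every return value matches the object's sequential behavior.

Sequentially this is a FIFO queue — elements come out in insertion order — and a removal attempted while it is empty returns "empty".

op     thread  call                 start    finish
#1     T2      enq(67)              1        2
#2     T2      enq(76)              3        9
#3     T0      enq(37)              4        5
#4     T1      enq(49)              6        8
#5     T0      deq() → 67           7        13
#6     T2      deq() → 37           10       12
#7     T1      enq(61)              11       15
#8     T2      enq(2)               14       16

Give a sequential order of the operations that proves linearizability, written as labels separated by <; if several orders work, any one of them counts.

step 1: #1 enq(67) — queue <67>
step 2: #3 enq(37) — queue <67,37>
step 3: #2 enq(76) — queue <67,37,76>
step 4: #4 enq(49) — queue <67,37,76,49>
step 5: #5 deq() → 67 — queue <37,76,49>
step 6: #6 deq() → 37 — queue <76,49>
step 7: #7 enq(61) — queue <76,49,61>
step 8: #8 enq(2) — queue <76,49,61,2>

#1 < #3 < #2 < #4 < #5 < #6 < #7 < #8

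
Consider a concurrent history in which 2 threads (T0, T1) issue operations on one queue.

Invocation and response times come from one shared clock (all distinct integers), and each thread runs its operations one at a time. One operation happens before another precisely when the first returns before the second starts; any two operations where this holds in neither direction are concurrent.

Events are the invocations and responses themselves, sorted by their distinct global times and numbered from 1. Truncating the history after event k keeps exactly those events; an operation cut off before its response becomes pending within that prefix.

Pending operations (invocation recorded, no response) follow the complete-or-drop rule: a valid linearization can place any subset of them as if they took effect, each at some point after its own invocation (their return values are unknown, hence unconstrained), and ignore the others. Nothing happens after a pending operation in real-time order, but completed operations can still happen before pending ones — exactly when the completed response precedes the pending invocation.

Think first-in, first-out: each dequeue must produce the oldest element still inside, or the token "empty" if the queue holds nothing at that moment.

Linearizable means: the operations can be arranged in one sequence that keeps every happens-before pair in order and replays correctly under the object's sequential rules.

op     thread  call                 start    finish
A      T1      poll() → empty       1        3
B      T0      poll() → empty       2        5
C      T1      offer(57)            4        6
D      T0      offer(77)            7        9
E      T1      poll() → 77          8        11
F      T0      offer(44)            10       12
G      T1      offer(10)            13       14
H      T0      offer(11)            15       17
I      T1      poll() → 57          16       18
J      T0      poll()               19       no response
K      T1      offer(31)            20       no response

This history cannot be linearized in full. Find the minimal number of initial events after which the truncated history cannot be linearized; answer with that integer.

11

events 1..10 are linearizable; a witness order is A, B, C, D:
step 1: A poll() → empty — queue <>
step 2: B poll() → empty — queue <>
step 3: C offer(57) — queue <57>
step 4: D offer(77) — queue <57,77>
with event 11 included (E responding at time 11), all real-time-consistent orders fail
every completion of the 1 pending operation (F) was checked; none linearizes
one such order, A, B, C, D, E (pending dropped), breaks at step 5 where E poll() → 77 is illegal
one such order, A, B, C, E, D (pending dropped), breaks at step 4 where E poll() → 77 is illegal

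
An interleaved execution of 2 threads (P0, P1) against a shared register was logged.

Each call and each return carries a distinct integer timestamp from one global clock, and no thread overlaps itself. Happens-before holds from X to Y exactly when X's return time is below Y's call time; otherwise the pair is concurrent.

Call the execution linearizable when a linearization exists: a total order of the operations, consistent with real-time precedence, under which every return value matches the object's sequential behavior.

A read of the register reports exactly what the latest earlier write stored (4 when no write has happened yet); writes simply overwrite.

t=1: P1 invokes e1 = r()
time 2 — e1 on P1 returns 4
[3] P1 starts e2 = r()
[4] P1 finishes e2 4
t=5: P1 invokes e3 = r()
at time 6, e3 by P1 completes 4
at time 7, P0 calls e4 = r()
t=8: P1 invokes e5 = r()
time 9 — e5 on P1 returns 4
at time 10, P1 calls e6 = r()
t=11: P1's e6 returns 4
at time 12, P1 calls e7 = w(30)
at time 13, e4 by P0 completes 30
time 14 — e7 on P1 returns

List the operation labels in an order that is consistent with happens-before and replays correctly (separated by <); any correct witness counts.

after step 1 (e1 r() → 4): value 4
after step 2 (e2 r() → 4): value 4
after step 3 (e3 r() → 4): value 4
after step 4 (e5 r() → 4): value 4
after step 5 (e6 r() → 4): value 4
after step 6 (e7 w(30)): value 30
after step 7 (e4 r() → 30): value 30

e1 < e2 < e3 < e5 < e6 < e7 < e4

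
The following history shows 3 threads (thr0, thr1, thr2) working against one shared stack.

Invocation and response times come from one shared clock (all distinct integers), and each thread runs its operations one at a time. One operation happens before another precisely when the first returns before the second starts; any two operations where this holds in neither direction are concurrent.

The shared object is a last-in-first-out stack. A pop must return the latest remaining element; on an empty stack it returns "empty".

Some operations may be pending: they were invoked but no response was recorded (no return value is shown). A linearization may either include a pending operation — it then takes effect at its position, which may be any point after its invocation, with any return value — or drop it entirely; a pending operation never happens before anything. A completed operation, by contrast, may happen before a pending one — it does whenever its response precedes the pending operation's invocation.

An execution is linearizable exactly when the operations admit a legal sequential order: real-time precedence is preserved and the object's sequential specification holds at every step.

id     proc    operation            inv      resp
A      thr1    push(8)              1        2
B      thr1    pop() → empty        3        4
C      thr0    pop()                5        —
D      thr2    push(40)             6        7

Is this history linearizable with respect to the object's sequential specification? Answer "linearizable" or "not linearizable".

events 1..3 are fine; event 4 — the response of B at time 4 — makes the prefix non-linearizable
a single order respects real time; the 2 completed stack operations fail replay along it
for example A, B fails at step 2: B pop() → empty is not legal there

not linearizable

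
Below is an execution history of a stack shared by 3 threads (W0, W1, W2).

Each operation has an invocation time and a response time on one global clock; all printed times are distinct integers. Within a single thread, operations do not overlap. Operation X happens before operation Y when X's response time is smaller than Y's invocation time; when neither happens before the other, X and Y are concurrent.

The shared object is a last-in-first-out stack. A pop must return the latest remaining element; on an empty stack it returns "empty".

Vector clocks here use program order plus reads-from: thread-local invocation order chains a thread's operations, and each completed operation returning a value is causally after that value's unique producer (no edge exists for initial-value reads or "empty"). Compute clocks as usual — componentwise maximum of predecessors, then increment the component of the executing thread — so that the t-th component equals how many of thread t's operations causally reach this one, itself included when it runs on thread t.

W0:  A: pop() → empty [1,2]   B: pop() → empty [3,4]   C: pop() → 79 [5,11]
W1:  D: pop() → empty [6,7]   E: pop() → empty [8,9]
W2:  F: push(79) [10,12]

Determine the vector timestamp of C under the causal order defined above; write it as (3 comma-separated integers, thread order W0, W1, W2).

(3, 0, 1)

F (invocation 10): nothing precedes it; W2's component alone gives (0, 0, 1)
D (invocation 6): nothing precedes it; W1's component alone gives (0, 1, 0)
A (invocation 1): nothing precedes it; W0's component alone gives (1, 0, 0)
merge at E (invoked 8): VC(D)=(0, 1, 0), own-thread bump on W1 → (0, 2, 0)
merge at B (invoked 3): VC(A)=(1, 0, 0), own-thread bump on W0 → (2, 0, 0)
merge at C (invoked 5): VC(B)=(2, 0, 0), VC(F)=(0, 0, 1), own-thread bump on W0 → (3, 0, 1)
target: VC(C) = (3, 0, 1)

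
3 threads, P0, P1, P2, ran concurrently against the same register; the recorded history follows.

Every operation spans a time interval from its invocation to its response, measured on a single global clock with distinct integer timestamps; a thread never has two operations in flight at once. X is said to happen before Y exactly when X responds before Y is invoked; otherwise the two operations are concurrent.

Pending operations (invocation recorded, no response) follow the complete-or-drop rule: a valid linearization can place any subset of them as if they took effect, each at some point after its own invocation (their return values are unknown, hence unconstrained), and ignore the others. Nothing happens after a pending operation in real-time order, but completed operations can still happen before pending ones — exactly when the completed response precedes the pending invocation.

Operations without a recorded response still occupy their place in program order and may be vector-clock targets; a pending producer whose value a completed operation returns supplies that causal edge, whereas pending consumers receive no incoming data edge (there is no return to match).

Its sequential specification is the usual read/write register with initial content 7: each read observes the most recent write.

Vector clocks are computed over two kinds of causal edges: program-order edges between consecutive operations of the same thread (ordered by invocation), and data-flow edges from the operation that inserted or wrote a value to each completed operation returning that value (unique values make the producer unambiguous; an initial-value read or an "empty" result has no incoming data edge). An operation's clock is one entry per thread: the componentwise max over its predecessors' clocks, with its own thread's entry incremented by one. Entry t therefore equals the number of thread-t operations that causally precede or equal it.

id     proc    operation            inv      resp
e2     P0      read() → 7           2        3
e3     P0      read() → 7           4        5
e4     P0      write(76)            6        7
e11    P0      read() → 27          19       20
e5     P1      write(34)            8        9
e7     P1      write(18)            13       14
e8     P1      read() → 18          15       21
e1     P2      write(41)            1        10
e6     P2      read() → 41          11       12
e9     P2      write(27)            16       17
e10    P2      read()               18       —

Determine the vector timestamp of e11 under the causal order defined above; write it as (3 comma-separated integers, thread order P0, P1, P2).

root op e1, invoked 1: fresh clock plus P2's own tick → (0, 0, 1)
root op e5, invoked 8: fresh clock plus P1's own tick → (0, 1, 0)
root op e2, invoked 2: fresh clock plus P0's own tick → (1, 0, 0)
invoked at 11, e6 merges VC(e1)=(0, 0, 1) and bumps P2's slot → (0, 0, 2)
invoked at 13, e7 merges VC(e5)=(0, 1, 0) and bumps P1's slot → (0, 2, 0)
invoked at 4, e3 merges VC(e2)=(1, 0, 0) and bumps P0's slot → (2, 0, 0)
invoked at 16, e9 merges VC(e6)=(0, 0, 2) and bumps P2's slot → (0, 0, 3)
invoked at 15, e8 merges VC(e7)=(0, 2, 0) and bumps P1's slot → (0, 3, 0)
invoked at 6, e4 merges VC(e3)=(2, 0, 0) and bumps P0's slot → (3, 0, 0)
invoked at 18, e10 merges VC(e9)=(0, 0, 3) and bumps P2's slot → (0, 0, 4)
invoked at 19, e11 merges VC(e4)=(3, 0, 0), VC(e9)=(0, 0, 3) and bumps P0's slot → (4, 0, 3)
target: VC(e11) = (4, 0, 3)

(4, 0, 3)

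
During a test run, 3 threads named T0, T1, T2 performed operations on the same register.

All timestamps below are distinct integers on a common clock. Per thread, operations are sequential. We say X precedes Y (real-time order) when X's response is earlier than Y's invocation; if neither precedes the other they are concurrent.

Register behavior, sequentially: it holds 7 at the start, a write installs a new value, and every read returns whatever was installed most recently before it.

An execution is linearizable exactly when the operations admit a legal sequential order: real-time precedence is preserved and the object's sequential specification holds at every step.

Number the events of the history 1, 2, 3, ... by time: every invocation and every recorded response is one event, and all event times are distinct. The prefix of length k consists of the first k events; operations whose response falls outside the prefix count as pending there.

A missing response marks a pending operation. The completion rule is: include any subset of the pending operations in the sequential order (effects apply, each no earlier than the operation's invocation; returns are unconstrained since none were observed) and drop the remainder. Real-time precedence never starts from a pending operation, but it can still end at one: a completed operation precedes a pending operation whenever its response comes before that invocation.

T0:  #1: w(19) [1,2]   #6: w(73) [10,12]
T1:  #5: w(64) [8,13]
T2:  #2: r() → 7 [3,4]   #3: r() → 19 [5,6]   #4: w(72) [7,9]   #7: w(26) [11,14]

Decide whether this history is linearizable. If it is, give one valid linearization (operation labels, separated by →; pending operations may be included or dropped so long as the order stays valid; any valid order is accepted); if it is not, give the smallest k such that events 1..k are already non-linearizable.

cut after 3 events: linearizable; cut after 4 events (#2 responds, time 4): not linearizable
the sole real-time-consistent order of 2 completed operations fails the register replay
e.g. #1, #2: illegal at step 2, since #2 r() → 7 cannot apply there

not linearizable — minimal violating prefix: 4 events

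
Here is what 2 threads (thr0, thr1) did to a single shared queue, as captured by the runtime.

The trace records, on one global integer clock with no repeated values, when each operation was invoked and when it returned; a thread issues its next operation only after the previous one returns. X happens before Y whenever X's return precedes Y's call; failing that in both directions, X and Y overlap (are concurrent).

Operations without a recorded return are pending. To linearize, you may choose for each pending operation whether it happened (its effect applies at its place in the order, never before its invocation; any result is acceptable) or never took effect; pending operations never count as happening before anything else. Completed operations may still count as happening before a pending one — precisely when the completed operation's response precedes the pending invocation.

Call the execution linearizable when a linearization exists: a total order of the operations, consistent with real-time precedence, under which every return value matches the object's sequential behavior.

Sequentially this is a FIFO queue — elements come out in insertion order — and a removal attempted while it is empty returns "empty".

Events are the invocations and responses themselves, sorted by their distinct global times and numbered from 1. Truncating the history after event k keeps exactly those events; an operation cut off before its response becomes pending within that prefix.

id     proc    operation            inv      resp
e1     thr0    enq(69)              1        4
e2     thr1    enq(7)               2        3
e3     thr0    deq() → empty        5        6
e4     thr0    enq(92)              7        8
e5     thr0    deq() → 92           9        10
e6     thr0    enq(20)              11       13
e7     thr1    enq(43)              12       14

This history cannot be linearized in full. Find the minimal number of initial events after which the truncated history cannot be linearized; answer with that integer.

events 1..5 are still linearizable — one witness is e1, e2:
after step 1 (e1 enq(69)): queue <69>
after step 2 (e2 enq(7)): queue <69,7>
at event 6 (e3's time-6 response) nothing linearizes any more
for example e1, e2, e3 fails at step 3: e3 deq() → empty is not legal there
for example e2, e1, e3 fails at step 3: e3 deq() → empty is not legal there

6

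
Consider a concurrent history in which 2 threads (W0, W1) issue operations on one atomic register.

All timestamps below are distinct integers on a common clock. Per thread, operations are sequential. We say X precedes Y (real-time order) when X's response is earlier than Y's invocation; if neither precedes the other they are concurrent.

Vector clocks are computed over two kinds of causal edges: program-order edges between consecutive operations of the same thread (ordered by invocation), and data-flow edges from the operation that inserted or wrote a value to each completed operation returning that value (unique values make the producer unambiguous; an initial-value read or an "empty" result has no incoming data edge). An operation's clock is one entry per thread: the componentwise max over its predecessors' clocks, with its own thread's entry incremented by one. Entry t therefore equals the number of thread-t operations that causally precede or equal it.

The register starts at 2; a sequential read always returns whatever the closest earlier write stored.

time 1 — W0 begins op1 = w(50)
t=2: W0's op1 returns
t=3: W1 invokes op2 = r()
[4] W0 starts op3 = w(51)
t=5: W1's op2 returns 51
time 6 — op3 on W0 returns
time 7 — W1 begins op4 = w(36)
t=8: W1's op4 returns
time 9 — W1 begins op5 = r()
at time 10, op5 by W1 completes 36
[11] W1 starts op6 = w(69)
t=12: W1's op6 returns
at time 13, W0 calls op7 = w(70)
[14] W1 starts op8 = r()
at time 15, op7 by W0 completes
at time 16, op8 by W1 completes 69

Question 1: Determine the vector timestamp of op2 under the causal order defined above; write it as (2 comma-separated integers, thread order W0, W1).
(2, 1)

VC(op1, invoked at 1): no causal predecessors; +1 on W0 → (1, 0)
VC(op3, invoked at 4): max of VC(op1)=(1, 0), then +1 on thread W0 → (2, 0)
VC(op2, invoked at 3): max of VC(op3)=(2, 0), then +1 on thread W1 → (2, 1)
VC(op7, invoked at 13): max of VC(op3)=(2, 0), then +1 on thread W0 → (3, 0)
VC(op4, invoked at 7): max of VC(op2)=(2, 1), then +1 on thread W1 → (2, 2)
VC(op5, invoked at 9): max of VC(op4)=(2, 2), then +1 on thread W1 → (2, 3)
VC(op6, invoked at 11): max of VC(op5)=(2, 3), then +1 on thread W1 → (2, 4)
VC(op8, invoked at 14): max of VC(op6)=(2, 4), then +1 on thread W1 → (2, 5)
target: VC(op2) = (2, 1)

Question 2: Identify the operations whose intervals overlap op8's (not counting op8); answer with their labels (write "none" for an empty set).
op7

concurrent with op8 ([14,16]): every op whose interval crosses 14..16
op1 [1,2]: before
op2 [3,5]: before
op3 [4,6]: before
op4 [7,8]: before
op5 [9,10]: before
op6 [11,12]: before
op7 [13,15]: concurrent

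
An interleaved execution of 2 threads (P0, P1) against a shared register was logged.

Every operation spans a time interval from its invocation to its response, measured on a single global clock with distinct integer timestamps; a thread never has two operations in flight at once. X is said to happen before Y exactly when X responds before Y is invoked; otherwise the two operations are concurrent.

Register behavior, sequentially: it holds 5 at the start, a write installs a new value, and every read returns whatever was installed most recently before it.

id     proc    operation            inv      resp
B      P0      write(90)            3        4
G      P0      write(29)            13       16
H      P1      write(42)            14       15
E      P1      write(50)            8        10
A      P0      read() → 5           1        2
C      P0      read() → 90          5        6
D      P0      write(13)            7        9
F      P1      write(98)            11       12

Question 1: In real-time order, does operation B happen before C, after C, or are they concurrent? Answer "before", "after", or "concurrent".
before

B spans [3,4], C spans [5,6]
resp(B)=4 < inv(C)=5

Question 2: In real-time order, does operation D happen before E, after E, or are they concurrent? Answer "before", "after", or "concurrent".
concurrent

D spans [7,9], E spans [8,10]
the intervals overlap in both directions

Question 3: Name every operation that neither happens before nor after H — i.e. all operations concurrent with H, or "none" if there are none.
G

overlap test against H [14,15]: concurrent iff the interval meets 14..15
A [1,2]: before
B [3,4]: before
C [5,6]: before
D [7,9]: before
E [8,10]: before
F [11,12]: before
G [13,16]: concurrent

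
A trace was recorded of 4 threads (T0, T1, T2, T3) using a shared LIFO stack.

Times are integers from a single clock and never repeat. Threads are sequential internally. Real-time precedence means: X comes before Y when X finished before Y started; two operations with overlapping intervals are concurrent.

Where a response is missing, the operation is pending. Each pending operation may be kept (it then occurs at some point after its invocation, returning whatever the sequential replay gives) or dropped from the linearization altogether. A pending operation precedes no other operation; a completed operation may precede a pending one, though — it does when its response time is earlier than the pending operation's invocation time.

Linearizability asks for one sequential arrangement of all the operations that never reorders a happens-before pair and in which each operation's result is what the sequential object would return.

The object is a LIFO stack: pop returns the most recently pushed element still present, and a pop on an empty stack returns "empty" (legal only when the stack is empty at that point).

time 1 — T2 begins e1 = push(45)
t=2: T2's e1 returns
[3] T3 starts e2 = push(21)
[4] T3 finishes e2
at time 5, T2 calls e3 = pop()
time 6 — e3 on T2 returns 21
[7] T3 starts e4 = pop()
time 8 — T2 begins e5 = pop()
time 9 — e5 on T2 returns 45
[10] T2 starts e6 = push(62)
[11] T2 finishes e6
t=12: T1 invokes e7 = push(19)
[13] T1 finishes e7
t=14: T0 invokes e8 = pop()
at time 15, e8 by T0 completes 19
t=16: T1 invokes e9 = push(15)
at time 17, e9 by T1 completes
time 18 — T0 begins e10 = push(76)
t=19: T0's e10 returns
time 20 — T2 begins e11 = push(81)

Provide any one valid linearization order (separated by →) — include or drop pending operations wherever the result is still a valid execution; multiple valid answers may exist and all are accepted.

1. e1 push(45), leaving stack <45>
2. e2 push(21), leaving stack <45,21>
3. e3 pop() → 21, leaving stack <45>
4. e5 pop() → 45, leaving stack <>
5. e4 pop() (pending, included), leaving stack <>
6. e6 push(62), leaving stack <62>
7. e7 push(19), leaving stack <62,19>
8. e8 pop() → 19, leaving stack <62>
9. e9 push(15), leaving stack <62,15>
10. e10 push(76), leaving stack <62,15,76>

e1 → e2 → e3 → e5 → e4 → e6 → e7 → e8 → e9 → e10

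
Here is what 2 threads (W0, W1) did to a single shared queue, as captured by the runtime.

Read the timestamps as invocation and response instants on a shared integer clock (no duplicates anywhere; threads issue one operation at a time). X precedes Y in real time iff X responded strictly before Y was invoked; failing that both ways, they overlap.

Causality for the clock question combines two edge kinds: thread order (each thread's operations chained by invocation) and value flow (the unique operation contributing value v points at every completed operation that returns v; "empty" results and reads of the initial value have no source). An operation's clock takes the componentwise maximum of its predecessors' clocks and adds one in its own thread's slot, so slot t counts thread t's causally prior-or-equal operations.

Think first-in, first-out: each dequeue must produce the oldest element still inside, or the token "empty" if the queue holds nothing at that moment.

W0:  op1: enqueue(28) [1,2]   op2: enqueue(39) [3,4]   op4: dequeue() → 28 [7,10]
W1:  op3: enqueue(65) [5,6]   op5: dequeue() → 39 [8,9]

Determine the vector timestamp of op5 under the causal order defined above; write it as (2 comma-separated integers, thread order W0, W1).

(2, 2)

no predecessors for op3 (invoked 5): W1 increments from zero → (0, 1)
no predecessors for op1 (invoked 1): W0 increments from zero → (1, 0)
op2, invoked 3, takes VC(op1)=(1, 0) under max, adds 1 for W0 → (2, 0)
op4, invoked 7, takes VC(op1)=(1, 0), VC(op2)=(2, 0) under max, adds 1 for W0 → (3, 0)
op5, invoked 8, takes VC(op2)=(2, 0), VC(op3)=(0, 1) under max, adds 1 for W1 → (2, 2)
target: VC(op5) = (2, 2)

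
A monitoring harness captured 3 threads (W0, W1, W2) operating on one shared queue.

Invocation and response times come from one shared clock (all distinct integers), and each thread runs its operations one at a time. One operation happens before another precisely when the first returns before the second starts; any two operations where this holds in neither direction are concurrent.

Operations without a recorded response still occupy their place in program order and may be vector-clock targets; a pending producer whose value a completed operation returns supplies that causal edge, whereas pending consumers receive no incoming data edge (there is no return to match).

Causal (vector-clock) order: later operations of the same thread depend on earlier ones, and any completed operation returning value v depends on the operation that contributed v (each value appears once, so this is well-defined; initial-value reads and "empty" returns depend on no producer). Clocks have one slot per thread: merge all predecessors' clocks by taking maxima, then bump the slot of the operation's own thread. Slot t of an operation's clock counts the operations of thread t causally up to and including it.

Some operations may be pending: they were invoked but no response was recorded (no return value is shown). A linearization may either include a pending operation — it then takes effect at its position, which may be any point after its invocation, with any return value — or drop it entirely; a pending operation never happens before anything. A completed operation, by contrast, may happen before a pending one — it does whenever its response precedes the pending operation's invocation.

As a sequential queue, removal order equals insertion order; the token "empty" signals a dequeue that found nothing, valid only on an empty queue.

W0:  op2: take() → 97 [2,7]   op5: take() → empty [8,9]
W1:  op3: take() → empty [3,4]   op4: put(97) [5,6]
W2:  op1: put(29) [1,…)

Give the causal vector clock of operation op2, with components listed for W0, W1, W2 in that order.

(1, 2, 0)

op1, invoked 1, has no incoming edges; only W2's bump applies → (0, 0, 1)
op3, invoked 3, has no incoming edges; only W1's bump applies → (0, 1, 0)
op4, invoked 5, takes VC(op3)=(0, 1, 0) under max, adds 1 for W1 → (0, 2, 0)
op2, invoked 2, takes VC(op4)=(0, 2, 0) under max, adds 1 for W0 → (1, 2, 0)
op5, invoked 8, takes VC(op2)=(1, 2, 0) under max, adds 1 for W0 → (2, 2, 0)
target: VC(op2) = (1, 2, 0)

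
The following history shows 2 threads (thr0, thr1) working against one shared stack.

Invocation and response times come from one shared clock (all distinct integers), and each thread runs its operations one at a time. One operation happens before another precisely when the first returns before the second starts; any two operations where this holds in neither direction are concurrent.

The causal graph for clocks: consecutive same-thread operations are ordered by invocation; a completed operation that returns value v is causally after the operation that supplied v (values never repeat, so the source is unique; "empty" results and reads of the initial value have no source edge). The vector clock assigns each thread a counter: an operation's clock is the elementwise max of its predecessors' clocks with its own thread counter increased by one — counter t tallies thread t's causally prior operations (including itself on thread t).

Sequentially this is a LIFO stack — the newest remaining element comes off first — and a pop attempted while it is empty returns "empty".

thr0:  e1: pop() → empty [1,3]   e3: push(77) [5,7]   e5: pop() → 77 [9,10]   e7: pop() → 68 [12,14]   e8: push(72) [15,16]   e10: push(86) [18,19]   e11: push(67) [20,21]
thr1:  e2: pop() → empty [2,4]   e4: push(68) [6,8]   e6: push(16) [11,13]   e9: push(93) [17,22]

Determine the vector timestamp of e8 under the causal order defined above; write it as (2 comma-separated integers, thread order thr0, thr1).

(5, 2)

invoked at 2, e2 has no predecessors; its own thr1 bump gives (0, 1)
invoked at 1, e1 has no predecessors; its own thr0 bump gives (1, 0)
from VC(e2)=(0, 1), e4 (invoked 6) maxes components and bumps thr1 → (0, 2)
from VC(e1)=(1, 0), e3 (invoked 5) maxes components and bumps thr0 → (2, 0)
from VC(e4)=(0, 2), e6 (invoked 11) maxes components and bumps thr1 → (0, 3)
from VC(e3)=(2, 0), e5 (invoked 9) maxes components and bumps thr0 → (3, 0)
from VC(e6)=(0, 3), e9 (invoked 17) maxes components and bumps thr1 → (0, 4)
from VC(e4)=(0, 2), VC(e5)=(3, 0), e7 (invoked 12) maxes components and bumps thr0 → (4, 2)
from VC(e7)=(4, 2), e8 (invoked 15) maxes components and bumps thr0 → (5, 2)
from VC(e8)=(5, 2), e10 (invoked 18) maxes components and bumps thr0 → (6, 2)
from VC(e10)=(6, 2), e11 (invoked 20) maxes components and bumps thr0 → (7, 2)
target: VC(e8) = (5, 2)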